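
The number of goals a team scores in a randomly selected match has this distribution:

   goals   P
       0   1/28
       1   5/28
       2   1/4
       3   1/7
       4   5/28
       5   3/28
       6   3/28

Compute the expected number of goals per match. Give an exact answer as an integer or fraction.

3

E[X] = (1/28)·0 + (5/28)·1 + (1/4)·2 + (1/7)·3 + (5/28)·4 + (3/28)·5 + (3/28)·6
     = 3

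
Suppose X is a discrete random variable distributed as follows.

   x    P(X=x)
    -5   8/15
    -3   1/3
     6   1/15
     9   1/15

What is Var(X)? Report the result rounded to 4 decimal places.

17.0222

E[X] = (8/15)·(-5) + (1/3)·(-3) + (1/15)·6 + (1/15)·9 = -8/3
E[X²] = (8/15)·25 + (1/3)·9 + (1/15)·36 + (1/15)·81 = 362/15
Var(X) = 362/15 − (-8/3)² = 766/45 ≈ 17.0222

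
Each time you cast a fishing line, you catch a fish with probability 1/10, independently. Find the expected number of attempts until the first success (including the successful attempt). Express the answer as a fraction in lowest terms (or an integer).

For a geometric distribution, E[trials] = 1/p = 1/(1/10) = 10.

10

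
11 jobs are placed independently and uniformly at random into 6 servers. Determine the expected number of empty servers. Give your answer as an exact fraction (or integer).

48828125/60466176

Let Xⱼ=1 if server j is empty. P(Xⱼ=1) = ((6-1)/6)^11 = 48828125/362797056.
By linearity, E[#empty] = 6·48828125/362797056 = 48828125/60466176.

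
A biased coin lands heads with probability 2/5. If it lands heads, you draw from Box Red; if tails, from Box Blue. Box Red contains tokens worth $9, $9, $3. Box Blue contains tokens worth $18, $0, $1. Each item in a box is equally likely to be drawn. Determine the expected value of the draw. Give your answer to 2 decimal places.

$6.60

E[X | Box Red] = (9 + 9 + 3)/3 = 7
E[X | Box Blue] = (18 + 0 + 1)/3 = 19/3
E[X] = (2/5)·7 + (3/5)·19/3 = 33/5 ≈ 6.60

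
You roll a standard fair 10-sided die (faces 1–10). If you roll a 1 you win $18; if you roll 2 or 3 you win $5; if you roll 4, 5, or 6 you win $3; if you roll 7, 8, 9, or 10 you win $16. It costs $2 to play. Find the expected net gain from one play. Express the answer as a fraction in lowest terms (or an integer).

81/10 dollars

E[payout] = (3/10)·3 + (1/5)·5 + (2/5)·16 + (1/10)·18 = 101/10
Expected profit = 101/10 − 2 = 81/10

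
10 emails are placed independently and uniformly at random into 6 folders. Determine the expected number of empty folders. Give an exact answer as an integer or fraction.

9765625/10077696

Let Xⱼ=1 if folder j is empty. P(Xⱼ=1) = ((6-1)/6)^10 = 9765625/60466176.
By linearity, E[#empty] = 6·9765625/60466176 = 9765625/10077696.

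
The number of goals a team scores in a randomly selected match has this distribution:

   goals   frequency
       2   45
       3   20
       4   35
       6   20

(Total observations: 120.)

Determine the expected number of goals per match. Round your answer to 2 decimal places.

Total = 120, so P(goals=2) = 45/120, etc.
E[X] = (3/8)·2 + (1/6)·3 + (7/24)·4 + (1/6)·6
     = 41/12 ≈ 3.42

3.42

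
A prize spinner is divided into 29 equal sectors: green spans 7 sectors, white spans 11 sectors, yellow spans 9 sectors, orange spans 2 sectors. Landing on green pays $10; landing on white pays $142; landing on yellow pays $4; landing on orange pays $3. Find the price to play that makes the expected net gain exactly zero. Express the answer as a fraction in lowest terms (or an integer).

E[payout] = (7/29)·10 + (11/29)·142 + (9/29)·4 + (2/29)·3 = 1674/29
Fair fee = E[payout] = 1674/29

1674/29 dollars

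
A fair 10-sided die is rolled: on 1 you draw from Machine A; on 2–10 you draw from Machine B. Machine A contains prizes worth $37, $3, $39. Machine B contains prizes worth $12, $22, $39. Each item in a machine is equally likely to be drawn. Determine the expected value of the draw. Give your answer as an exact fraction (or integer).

368/15 dollars

E[X | Machine A] = (37 + 3 + 39)/3 = 79/3
E[X | Machine B] = (12 + 22 + 39)/3 = 73/3
E[X] = (1/10)·79/3 + (9/10)·73/3 = 368/15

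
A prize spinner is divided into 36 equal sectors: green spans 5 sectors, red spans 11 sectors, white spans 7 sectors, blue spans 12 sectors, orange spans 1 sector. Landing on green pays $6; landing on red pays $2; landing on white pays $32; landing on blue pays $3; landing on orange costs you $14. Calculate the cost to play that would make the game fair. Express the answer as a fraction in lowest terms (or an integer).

149/18 dollars

E[payout] = (5/36)·6 + (11/36)·2 + (7/36)·32 + (12/36)·3 + (1/36)·(-14) = 149/18
Fair fee = E[payout] = 149/18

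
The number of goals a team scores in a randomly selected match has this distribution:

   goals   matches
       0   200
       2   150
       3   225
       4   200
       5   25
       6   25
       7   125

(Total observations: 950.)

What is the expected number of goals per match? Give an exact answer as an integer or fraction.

Total = 950, so P(goals=0) = 200/950, etc.
E[X] = (4/19)·0 + (3/19)·2 + (9/38)·3 + (4/19)·4 + (1/38)·5 + (1/38)·6 + (5/38)·7
     = 117/38

117/38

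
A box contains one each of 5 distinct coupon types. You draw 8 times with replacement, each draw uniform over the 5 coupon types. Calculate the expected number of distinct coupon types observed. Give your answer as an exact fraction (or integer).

Let Xⱼ=1 if type j appears at least once. P(Xⱼ=1) = 1 − ((5−1)/5)^8 = 325089/390625.
E[#distinct] = 5·325089/390625 = 325089/78125.

325089/78125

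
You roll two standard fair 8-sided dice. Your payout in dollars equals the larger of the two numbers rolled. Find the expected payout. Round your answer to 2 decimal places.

$5.81

Distribution of the larger of the two numbers rolled: 1 w.p. 1/64, 2 w.p. 3/64, 3 w.p. 5/64, 4 w.p. 7/64, 5 w.p. 9/64, 6 w.p. 11/64, …
E[payout] = (1/64)·1 + (3/64)·2 + (5/64)·3 + (7/64)·4 + (9/64)·5 + (11/64)·6 + (13/64)·7 + (15/64)·8 = 93/16
≈ $5.81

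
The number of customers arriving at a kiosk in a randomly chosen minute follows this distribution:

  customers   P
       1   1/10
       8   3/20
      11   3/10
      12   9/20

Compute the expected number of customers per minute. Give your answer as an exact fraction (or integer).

E[X] = (1/10)·1 + (3/20)·8 + (3/10)·11 + (9/20)·12
     = 10

10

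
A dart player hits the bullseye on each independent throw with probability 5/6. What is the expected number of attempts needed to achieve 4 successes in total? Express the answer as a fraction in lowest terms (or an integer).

24/5

By linearity (sum of 4 independent geometric waits), E[trials] = 4/p = 4/(5/6) = 24/5.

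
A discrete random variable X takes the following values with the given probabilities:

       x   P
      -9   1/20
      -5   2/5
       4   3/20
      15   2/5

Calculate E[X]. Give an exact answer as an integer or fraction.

83/20

E[X] = (1/20)·(-9) + (2/5)·(-5) + (3/20)·4 + (2/5)·15
     = 83/20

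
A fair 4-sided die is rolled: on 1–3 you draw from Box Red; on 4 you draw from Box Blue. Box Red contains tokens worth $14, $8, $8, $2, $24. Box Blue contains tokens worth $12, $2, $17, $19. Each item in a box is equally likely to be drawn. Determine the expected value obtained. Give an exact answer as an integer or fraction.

E[X | Box Red] = (14 + 8 + 8 + 2 + 24)/5 = 56/5
E[X | Box Blue] = (12 + 2 + 17 + 19)/4 = 25/2
E[X] = (3/4)·56/5 + (1/4)·25/2 = 461/40

461/40 dollars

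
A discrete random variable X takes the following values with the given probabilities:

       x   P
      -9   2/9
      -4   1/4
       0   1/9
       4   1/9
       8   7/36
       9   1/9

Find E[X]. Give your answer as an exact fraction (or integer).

E[X] = (2/9)·(-9) + (1/4)·(-4) + (1/9)·0 + (1/9)·4 + (7/36)·8 + (1/9)·9
     = 0

0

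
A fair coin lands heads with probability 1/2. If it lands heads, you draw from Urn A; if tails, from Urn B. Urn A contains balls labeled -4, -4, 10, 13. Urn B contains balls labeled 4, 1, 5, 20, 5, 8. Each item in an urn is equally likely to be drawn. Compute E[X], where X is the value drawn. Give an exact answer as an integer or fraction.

131/24

E[X | Urn A] = (-4 − 4 + 10 + 13)/4 = 15/4
E[X | Urn B] = (4 + 1 + 5 + 20 + 5 + 8)/6 = 43/6
E[X] = (1/2)·15/4 + (1/2)·43/6 = 131/24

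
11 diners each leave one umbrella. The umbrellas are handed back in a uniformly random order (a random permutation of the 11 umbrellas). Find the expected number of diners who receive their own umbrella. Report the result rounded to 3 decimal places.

Let Xᵢ = 1 if person i gets their own umbrella. For each i, P(Xᵢ=1) = 1/11.
By linearity of expectation, E[X₁+…+X_11] = 11·(1/11) = 1.
≈ 1.000

1.000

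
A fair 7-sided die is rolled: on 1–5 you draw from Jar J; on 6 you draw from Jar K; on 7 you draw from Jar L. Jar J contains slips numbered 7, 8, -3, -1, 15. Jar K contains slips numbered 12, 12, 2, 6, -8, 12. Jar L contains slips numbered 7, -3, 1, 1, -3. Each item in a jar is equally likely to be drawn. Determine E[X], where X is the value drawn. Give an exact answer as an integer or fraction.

163/35

E[X | Jar J] = (7 + 8 − 3 − 1 + 15)/5 = 26/5
E[X | Jar K] = (12 + 12 + 2 + 6 − 8 + 12)/6 = 6
E[X | Jar L] = (7 − 3 + 1 + 1 − 3)/5 = 3/5
E[X] = (5/7)·26/5 + (1/7)·6 + (1/7)·3/5 = 163/35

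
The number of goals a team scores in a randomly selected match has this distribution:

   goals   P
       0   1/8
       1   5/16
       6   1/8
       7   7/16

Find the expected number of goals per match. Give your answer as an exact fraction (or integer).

E[X] = (1/8)·0 + (5/16)·1 + (1/8)·6 + (7/16)·7
     = 33/8

33/8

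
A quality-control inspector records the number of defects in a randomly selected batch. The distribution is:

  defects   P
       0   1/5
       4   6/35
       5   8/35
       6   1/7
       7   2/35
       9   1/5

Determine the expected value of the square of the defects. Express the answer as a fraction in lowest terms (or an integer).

E[X²] = (1/5)·0 + (6/35)·16 + (8/35)·25 + (1/7)·36 + (2/35)·49 + (1/5)·81
     = 163/5

163/5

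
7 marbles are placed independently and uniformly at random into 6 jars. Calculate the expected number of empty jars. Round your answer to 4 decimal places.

1.6745

Let Xⱼ=1 if jar j is empty. P(Xⱼ=1) = ((6-1)/6)^7 = 78125/279936.
By linearity, E[#empty] = 6·78125/279936 = 78125/46656.
≈ 1.6745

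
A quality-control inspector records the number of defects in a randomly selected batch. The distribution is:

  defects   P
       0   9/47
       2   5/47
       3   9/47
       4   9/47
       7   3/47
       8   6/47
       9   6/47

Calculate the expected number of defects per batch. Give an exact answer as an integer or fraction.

196/47

E[X] = (9/47)·0 + (5/47)·2 + (9/47)·3 + (9/47)·4 + (3/47)·7 + (6/47)·8 + (6/47)·9
     = 196/47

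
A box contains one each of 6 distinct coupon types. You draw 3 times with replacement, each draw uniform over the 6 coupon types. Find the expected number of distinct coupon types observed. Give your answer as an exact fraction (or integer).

91/36

Let Xⱼ=1 if type j appears at least once. P(Xⱼ=1) = 1 − ((6−1)/6)^3 = 91/216.
E[#distinct] = 6·91/216 = 91/36.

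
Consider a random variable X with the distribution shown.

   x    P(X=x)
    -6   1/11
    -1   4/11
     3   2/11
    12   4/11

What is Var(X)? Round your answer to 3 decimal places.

E[X] = (1/11)·(-6) + (4/11)·(-1) + (2/11)·3 + (4/11)·12 = 4
E[X²] = (1/11)·36 + (4/11)·1 + (2/11)·9 + (4/11)·144 = 634/11
Var(X) = 634/11 − (4)² = 458/11 ≈ 41.636

41.636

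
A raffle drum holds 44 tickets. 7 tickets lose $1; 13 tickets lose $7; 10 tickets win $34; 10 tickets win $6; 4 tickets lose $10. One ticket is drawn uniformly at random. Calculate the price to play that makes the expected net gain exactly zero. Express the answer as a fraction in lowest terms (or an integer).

E[payout] = (7/44)·(-1) + (13/44)·(-7) + (10/44)·34 + (10/44)·6 + (4/44)·(-10) = 131/22
Fair fee = E[payout] = 131/22

131/22 dollars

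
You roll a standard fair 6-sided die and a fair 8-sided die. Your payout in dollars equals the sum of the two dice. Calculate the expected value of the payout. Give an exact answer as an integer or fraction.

$8

Distribution of the sum of the two dice: 2 w.p. 1/48, 3 w.p. 1/24, 4 w.p. 1/16, 5 w.p. 1/12, 6 w.p. 5/48, 7 w.p. 1/8, …
E[payout] = (1/48)·2 + (1/24)·3 + (1/16)·4 + (1/12)·5 + (5/48)·6 + (1/8)·7 + (1/8)·8 + (1/8)·9 + (5/48)·10 + (1/12)·11 + (1/16)·12 + (1/24)·13 + (1/48)·14 = 8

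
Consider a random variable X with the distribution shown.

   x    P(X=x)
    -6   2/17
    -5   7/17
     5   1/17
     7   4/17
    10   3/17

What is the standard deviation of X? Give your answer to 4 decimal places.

6.6551

E[X] = 16/17, E[X²] = 768/17
Var(X) = E[X²] − (E[X])² = 768/17 − 256/289 = 12800/289
SD(X) = √(12800/289) ≈ 6.6551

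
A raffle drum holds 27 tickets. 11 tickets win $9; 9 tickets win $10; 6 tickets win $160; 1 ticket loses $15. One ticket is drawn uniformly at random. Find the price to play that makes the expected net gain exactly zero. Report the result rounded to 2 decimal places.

$42.00

E[payout] = (11/27)·9 + (9/27)·10 + (6/27)·160 + (1/27)·(-15) = 42
Fair fee = E[payout] = 42 ≈ $42.00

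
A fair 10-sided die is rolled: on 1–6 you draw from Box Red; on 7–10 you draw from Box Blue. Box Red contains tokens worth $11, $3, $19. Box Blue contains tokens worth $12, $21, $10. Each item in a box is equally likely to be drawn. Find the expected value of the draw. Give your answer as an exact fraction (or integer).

E[X | Box Red] = (11 + 3 + 19)/3 = 11
E[X | Box Blue] = (12 + 21 + 10)/3 = 43/3
E[X] = (3/5)·11 + (2/5)·43/3 = 37/3

37/3 dollars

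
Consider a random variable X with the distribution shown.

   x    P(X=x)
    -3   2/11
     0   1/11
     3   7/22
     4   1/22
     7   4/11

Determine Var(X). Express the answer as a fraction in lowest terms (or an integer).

6393/484

E[X] = (2/11)·(-3) + (1/11)·0 + (7/22)·3 + (1/22)·4 + (4/11)·7 = 69/22
E[X²] = (2/11)·9 + (1/11)·0 + (7/22)·9 + (1/22)·16 + (4/11)·49 = 507/22
Var(X) = 507/22 − (69/22)² = 6393/484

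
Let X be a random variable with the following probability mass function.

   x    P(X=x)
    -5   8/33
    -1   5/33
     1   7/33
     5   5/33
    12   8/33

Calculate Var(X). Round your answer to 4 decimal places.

38.7952

E[X] = (8/33)·(-5) + (5/33)·(-1) + (7/33)·1 + (5/33)·5 + (8/33)·12 = 83/33
E[X²] = (8/33)·25 + (5/33)·1 + (7/33)·1 + (5/33)·25 + (8/33)·144 = 1489/33
Var(X) = 1489/33 − (83/33)² = 42248/1089 ≈ 38.7952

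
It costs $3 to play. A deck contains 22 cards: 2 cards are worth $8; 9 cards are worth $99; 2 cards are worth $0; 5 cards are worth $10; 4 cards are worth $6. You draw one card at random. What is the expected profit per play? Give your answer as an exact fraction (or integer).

915/22 dollars

E[payout] = (2/22)·8 + (9/22)·99 + (2/22)·0 + (5/22)·10 + (4/22)·6 = 981/22
Expected profit = 981/22 − 3 = 915/22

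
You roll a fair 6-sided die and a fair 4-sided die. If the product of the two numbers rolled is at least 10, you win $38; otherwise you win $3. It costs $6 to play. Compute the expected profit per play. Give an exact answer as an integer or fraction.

81/8 dollars

E[payout] = (5/8)·3 + (3/8)·38 = 129/8
Expected profit = 129/8 − 6 = 81/8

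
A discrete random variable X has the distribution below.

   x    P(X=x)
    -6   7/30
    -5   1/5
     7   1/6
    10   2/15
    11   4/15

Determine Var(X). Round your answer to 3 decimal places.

E[X] = (7/30)·(-6) + (1/5)·(-5) + (1/6)·7 + (2/15)·10 + (4/15)·11 = 91/30
E[X²] = (7/30)·36 + (1/5)·25 + (1/6)·49 + (2/15)·100 + (4/15)·121 = 403/6
Var(X) = 403/6 − (91/30)² = 52169/900 ≈ 57.966

57.966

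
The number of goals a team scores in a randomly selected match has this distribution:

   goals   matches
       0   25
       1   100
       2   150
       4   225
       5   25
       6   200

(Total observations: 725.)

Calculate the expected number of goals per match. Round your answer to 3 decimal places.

Total = 725, so P(goals=0) = 25/725, etc.
E[X] = (1/29)·0 + (4/29)·1 + (6/29)·2 + (9/29)·4 + (1/29)·5 + (8/29)·6
     = 105/29 ≈ 3.621

3.621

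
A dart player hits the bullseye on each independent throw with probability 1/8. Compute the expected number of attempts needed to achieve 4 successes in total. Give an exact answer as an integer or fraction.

32

By linearity (sum of 4 independent geometric waits), E[trials] = 4/p = 4/(1/8) = 32.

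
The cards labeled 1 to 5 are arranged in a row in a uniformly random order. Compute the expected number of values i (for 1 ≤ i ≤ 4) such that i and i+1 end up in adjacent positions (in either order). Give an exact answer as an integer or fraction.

For each i ∈ {1,…,4}, let Xᵢ = 1 if i and i+1 are adjacent. P(Xᵢ=1) = 2·(5−1)!/5! = 2/5.
By linearity, E[ΣXᵢ] = (4)·(2/5) = 8/5.

8/5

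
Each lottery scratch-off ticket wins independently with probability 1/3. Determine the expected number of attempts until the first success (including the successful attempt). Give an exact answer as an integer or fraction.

3

For a geometric distribution, E[trials] = 1/p = 1/(1/3) = 3.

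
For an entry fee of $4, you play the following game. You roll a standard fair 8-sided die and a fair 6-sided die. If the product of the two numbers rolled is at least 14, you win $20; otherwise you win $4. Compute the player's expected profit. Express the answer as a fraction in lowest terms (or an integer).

E[payout] = (25/48)·4 + (23/48)·20 = 35/3
Expected profit = 35/3 − 4 = 23/3

23/3 dollars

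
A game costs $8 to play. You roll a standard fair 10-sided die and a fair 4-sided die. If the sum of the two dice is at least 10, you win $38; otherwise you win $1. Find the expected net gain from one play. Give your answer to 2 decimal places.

$5.95

E[payout] = (13/20)·1 + (7/20)·38 = 279/20
Expected profit = 279/20 − 8 = 119/20 ≈ $5.95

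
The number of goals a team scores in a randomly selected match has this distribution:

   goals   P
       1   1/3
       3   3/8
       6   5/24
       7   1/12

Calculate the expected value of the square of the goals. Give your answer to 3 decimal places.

E[X²] = (1/3)·1 + (3/8)·9 + (5/24)·36 + (1/12)·49
     = 367/24 ≈ 15.292

15.292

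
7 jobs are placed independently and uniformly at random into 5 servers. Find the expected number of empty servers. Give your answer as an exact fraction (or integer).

16384/15625

Let Xⱼ=1 if server j is empty. P(Xⱼ=1) = ((5-1)/5)^7 = 16384/78125.
By linearity, E[#empty] = 5·16384/78125 = 16384/15625.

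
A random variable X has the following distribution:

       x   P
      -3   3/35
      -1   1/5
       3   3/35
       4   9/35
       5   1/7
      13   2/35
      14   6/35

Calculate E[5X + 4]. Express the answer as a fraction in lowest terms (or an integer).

192/7

E[5x+4] = (3/35)·(-11) + (1/5)·(-1) + (3/35)·19 + (9/35)·24 + (1/7)·29 + (2/35)·69 + (6/35)·74
     = 192/7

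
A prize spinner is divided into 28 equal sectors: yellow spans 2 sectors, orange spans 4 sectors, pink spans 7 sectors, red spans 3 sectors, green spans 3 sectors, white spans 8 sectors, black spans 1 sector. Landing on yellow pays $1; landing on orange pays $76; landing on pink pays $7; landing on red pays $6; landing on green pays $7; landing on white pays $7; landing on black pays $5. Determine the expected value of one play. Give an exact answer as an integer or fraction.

E[payout] = (2/28)·1 + (4/28)·76 + (7/28)·7 + (3/28)·6 + (3/28)·7 + (8/28)·7 + (1/28)·5 = 65/4

65/4 dollars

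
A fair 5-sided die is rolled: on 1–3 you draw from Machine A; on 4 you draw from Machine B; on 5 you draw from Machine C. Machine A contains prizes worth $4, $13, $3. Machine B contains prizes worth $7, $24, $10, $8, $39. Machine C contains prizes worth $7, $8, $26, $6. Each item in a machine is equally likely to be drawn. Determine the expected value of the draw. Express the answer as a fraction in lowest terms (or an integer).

987/100 dollars

E[X | Machine A] = (4 + 13 + 3)/3 = 20/3
E[X | Machine B] = (7 + 24 + 10 + 8 + 39)/5 = 88/5
E[X | Machine C] = (7 + 8 + 26 + 6)/4 = 47/4
E[X] = (3/5)·20/3 + (1/5)·88/5 + (1/5)·47/4 = 987/100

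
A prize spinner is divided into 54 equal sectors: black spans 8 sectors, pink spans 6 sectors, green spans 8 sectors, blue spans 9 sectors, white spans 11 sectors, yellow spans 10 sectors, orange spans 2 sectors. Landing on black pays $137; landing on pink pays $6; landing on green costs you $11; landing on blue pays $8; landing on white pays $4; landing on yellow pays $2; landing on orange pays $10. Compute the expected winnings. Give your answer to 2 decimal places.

$22.22

E[payout] = (8/54)·137 + (6/54)·6 + (8/54)·(-11) + (9/54)·8 + (11/54)·4 + (10/54)·2 + (2/54)·10 = 200/9
≈ $22.22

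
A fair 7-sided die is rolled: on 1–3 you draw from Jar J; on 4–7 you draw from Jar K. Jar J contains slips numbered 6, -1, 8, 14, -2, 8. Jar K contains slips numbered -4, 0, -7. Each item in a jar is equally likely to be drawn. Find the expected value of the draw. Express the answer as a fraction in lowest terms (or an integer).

E[X | Jar J] = (6 − 1 + 8 + 14 − 2 + 8)/6 = 11/2
E[X | Jar K] = (-4 + 0 − 7)/3 = -11/3
E[X] = (3/7)·11/2 + (4/7)·(-11/3) = 11/42

11/42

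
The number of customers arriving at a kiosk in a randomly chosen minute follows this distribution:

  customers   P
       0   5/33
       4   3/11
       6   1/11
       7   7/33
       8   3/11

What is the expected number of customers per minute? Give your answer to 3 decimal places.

E[X] = (5/33)·0 + (3/11)·4 + (1/11)·6 + (7/33)·7 + (3/11)·8
     = 175/33 ≈ 5.303

5.303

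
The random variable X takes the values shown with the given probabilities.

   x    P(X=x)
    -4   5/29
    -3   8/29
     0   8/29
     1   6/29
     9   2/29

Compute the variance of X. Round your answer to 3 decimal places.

E[X] = (5/29)·(-4) + (8/29)·(-3) + (8/29)·0 + (6/29)·1 + (2/29)·9 = -20/29
E[X²] = (5/29)·16 + (8/29)·9 + (8/29)·0 + (6/29)·1 + (2/29)·81 = 320/29
Var(X) = 320/29 − (-20/29)² = 8880/841 ≈ 10.559

10.559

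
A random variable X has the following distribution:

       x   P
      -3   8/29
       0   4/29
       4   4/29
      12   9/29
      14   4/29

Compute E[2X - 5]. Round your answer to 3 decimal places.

5.759

E[2x-5] = (8/29)·(-11) + (4/29)·(-5) + (4/29)·3 + (9/29)·19 + (4/29)·23
     = 167/29 ≈ 5.759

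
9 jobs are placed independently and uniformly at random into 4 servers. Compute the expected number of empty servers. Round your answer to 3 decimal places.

0.300

Let Xⱼ=1 if server j is empty. P(Xⱼ=1) = ((4-1)/4)^9 = 19683/262144.
By linearity, E[#empty] = 4·19683/262144 = 19683/65536.
≈ 0.300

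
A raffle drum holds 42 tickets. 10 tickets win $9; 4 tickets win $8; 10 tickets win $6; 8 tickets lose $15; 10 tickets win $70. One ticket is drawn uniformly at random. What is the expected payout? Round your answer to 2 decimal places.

E[payout] = (10/42)·9 + (4/42)·8 + (10/42)·6 + (8/42)·(-15) + (10/42)·70 = 127/7
≈ $18.14

$18.14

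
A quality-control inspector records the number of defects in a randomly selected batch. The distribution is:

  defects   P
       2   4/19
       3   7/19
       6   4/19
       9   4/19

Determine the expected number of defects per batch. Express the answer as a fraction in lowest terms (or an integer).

E[X] = (4/19)·2 + (7/19)·3 + (4/19)·6 + (4/19)·9
     = 89/19

89/19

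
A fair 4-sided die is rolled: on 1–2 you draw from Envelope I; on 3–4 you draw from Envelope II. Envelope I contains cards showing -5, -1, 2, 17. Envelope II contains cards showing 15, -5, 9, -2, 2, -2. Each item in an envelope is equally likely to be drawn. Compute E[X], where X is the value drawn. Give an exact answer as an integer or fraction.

E[X | Envelope I] = (-5 − 1 + 2 + 17)/4 = 13/4
E[X | Envelope II] = (15 − 5 + 9 − 2 + 2 − 2)/6 = 17/6
E[X] = (1/2)·13/4 + (1/2)·17/6 = 73/24

73/24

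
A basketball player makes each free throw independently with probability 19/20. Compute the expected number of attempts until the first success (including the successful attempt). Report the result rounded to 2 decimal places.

For a geometric distribution, E[trials] = 1/p = 1/(19/20) = 20/19.
≈ 1.05

1.05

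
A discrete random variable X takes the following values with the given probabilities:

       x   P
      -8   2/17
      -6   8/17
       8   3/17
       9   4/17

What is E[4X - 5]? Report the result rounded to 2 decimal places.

E[4x-5] = (2/17)·(-37) + (8/17)·(-29) + (3/17)·27 + (4/17)·31
     = -101/17 ≈ -5.94

-5.94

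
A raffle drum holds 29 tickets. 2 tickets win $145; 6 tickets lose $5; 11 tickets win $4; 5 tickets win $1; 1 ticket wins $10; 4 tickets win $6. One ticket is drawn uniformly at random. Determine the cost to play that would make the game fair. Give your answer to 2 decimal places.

E[payout] = (2/29)·145 + (6/29)·(-5) + (11/29)·4 + (5/29)·1 + (1/29)·10 + (4/29)·6 = 343/29
Fair fee = E[payout] = 343/29 ≈ $11.83

$11.83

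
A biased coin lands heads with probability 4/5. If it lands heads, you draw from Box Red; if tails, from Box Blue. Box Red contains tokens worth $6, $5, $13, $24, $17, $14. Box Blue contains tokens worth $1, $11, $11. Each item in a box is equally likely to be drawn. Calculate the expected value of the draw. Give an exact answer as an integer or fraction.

181/15 dollars

E[X | Box Red] = (6 + 5 + 13 + 24 + 17 + 14)/6 = 79/6
E[X | Box Blue] = (1 + 11 + 11)/3 = 23/3
E[X] = (4/5)·79/6 + (1/5)·23/3 = 181/15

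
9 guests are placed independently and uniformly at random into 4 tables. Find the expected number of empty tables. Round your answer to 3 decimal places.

Let Xⱼ=1 if table j is empty. P(Xⱼ=1) = ((4-1)/4)^9 = 19683/262144.
By linearity, E[#empty] = 4·19683/262144 = 19683/65536.
≈ 0.300

0.300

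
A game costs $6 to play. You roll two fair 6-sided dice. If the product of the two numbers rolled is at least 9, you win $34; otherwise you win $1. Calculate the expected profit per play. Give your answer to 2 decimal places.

E[payout] = (4/9)·1 + (5/9)·34 = 58/3
Expected profit = 58/3 − 6 = 40/3 ≈ $13.33

$13.33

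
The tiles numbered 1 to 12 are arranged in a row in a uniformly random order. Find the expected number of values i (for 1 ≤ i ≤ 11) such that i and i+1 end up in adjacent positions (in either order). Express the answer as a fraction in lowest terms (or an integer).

11/6

For each i ∈ {1,…,11}, let Xᵢ = 1 if i and i+1 are adjacent. P(Xᵢ=1) = 2·(12−1)!/12! = 2/12.
By linearity, E[ΣXᵢ] = (11)·(2/12) = 11/6.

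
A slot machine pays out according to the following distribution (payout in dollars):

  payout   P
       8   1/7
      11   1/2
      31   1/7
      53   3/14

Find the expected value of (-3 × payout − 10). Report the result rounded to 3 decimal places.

-77.286

E[-3x-10] = (1/7)·(-34) + (1/2)·(-43) + (1/7)·(-103) + (3/14)·(-169)
     = -541/7 ≈ -77.286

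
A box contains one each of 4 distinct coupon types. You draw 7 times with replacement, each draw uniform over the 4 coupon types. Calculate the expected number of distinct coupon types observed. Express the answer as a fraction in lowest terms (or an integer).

Let Xⱼ=1 if type j appears at least once. P(Xⱼ=1) = 1 − ((4−1)/4)^7 = 14197/16384.
E[#distinct] = 4·14197/16384 = 14197/4096.

14197/4096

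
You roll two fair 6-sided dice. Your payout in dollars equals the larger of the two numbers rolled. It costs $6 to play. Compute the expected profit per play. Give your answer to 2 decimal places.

-$1.53

Distribution of the larger of the two numbers rolled: 1 w.p. 1/36, 2 w.p. 1/12, 3 w.p. 5/36, 4 w.p. 7/36, 5 w.p. 1/4, 6 w.p. 11/36
E[payout] = (1/36)·1 + (1/12)·2 + (5/36)·3 + (7/36)·4 + (1/4)·5 + (11/36)·6 = 161/36
Expected profit = 161/36 − 6 = -55/36 ≈ -$1.53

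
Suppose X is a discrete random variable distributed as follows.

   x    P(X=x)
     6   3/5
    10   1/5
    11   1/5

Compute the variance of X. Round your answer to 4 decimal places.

E[X] = (3/5)·6 + (1/5)·10 + (1/5)·11 = 39/5
E[X²] = (3/5)·36 + (1/5)·100 + (1/5)·121 = 329/5
Var(X) = 329/5 − (39/5)² = 124/25 ≈ 4.9600

4.9600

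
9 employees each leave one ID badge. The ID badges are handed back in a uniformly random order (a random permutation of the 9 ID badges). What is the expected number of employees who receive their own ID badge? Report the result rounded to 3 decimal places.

1.000

Let Xᵢ = 1 if person i gets their own ID badge. For each i, P(Xᵢ=1) = 1/9.
By linearity of expectation, E[X₁+…+X_9] = 9·(1/9) = 1.
≈ 1.000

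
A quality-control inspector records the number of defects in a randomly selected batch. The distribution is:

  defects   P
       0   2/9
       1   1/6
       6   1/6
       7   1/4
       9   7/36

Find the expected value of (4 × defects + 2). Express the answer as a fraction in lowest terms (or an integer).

E[4x+2] = (2/9)·2 + (1/6)·6 + (1/6)·26 + (1/4)·30 + (7/36)·38
     = 62/3

62/3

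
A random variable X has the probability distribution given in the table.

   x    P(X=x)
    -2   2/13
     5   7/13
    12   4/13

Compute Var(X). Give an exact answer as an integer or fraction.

3626/169

E[X] = (2/13)·(-2) + (7/13)·5 + (4/13)·12 = 79/13
E[X²] = (2/13)·4 + (7/13)·25 + (4/13)·144 = 759/13
Var(X) = 759/13 − (79/13)² = 3626/169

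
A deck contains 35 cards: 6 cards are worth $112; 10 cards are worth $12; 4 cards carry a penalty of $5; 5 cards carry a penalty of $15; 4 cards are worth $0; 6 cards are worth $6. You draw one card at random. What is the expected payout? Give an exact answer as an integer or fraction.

733/35 dollars

E[payout] = (6/35)·112 + (10/35)·12 + (4/35)·(-5) + (5/35)·(-15) + (4/35)·0 + (6/35)·6 = 733/35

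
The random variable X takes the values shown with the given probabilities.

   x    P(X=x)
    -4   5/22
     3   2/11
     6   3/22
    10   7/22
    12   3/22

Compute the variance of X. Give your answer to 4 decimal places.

E[X] = (5/22)·(-4) + (2/11)·3 + (3/22)·6 + (7/22)·10 + (3/22)·12 = 58/11
E[X²] = (5/22)·16 + (2/11)·9 + (3/22)·36 + (7/22)·100 + (3/22)·144 = 678/11
Var(X) = 678/11 − (58/11)² = 4094/121 ≈ 33.8347

33.8347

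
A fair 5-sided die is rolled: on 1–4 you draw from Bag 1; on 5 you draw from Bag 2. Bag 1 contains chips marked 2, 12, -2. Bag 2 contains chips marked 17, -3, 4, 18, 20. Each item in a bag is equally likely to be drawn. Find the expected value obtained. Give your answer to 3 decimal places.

5.440

E[X | Bag 1] = (2 + 12 − 2)/3 = 4
E[X | Bag 2] = (17 − 3 + 4 + 18 + 20)/5 = 56/5
E[X] = (4/5)·4 + (1/5)·56/5 = 136/25 ≈ 5.440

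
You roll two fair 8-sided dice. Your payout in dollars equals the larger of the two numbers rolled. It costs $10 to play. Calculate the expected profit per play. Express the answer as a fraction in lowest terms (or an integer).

Distribution of the larger of the two numbers rolled: 1 w.p. 1/64, 2 w.p. 3/64, 3 w.p. 5/64, 4 w.p. 7/64, 5 w.p. 9/64, 6 w.p. 11/64, …
E[payout] = (1/64)·1 + (3/64)·2 + (5/64)·3 + (7/64)·4 + (9/64)·5 + (11/64)·6 + (13/64)·7 + (15/64)·8 = 93/16
Expected profit = 93/16 − 10 = -67/16

-67/16 dollars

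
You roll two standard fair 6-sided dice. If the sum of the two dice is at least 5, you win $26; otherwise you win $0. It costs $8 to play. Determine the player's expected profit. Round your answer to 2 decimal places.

$13.67

E[payout] = (1/6)·0 + (5/6)·26 = 65/3
Expected profit = 65/3 − 8 = 41/3 ≈ $13.67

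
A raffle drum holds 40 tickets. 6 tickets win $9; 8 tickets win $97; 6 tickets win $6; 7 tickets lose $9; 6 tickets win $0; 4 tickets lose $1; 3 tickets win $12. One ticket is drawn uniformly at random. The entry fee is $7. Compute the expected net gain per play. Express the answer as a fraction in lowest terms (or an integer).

111/8 dollars

E[payout] = (6/40)·9 + (8/40)·97 + (6/40)·6 + (7/40)·(-9) + (6/40)·0 + (4/40)·(-1) + (3/40)·12 = 167/8
Expected profit = 167/8 − 7 = 111/8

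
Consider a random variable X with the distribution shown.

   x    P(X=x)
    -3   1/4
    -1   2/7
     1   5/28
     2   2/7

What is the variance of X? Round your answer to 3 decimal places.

3.776

E[X] = (1/4)·(-3) + (2/7)·(-1) + (5/28)·1 + (2/7)·2 = -2/7
E[X²] = (1/4)·9 + (2/7)·1 + (5/28)·1 + (2/7)·4 = 27/7
Var(X) = 27/7 − (-2/7)² = 185/49 ≈ 3.776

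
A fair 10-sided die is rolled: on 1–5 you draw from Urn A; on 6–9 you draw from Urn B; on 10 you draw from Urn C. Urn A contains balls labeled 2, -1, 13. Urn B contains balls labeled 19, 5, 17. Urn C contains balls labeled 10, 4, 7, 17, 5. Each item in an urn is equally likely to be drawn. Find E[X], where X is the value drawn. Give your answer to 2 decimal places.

E[X | Urn A] = (2 − 1 + 13)/3 = 14/3
E[X | Urn B] = (19 + 5 + 17)/3 = 41/3
E[X | Urn C] = (10 + 4 + 7 + 17 + 5)/5 = 43/5
E[X] = (1/2)·14/3 + (2/5)·41/3 + (1/10)·43/5 = 433/50 ≈ 8.66

8.66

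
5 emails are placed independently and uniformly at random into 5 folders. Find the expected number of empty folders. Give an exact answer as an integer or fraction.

Let Xⱼ=1 if folder j is empty. P(Xⱼ=1) = ((5-1)/5)^5 = 1024/3125.
By linearity, E[#empty] = 5·1024/3125 = 1024/625.

1024/625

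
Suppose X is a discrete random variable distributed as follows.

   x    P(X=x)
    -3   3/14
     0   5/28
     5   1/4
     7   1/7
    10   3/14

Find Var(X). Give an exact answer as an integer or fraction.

E[X] = (3/14)·(-3) + (5/28)·0 + (1/4)·5 + (1/7)·7 + (3/14)·10 = 15/4
E[X²] = (3/14)·9 + (5/28)·0 + (1/4)·25 + (1/7)·49 + (3/14)·100 = 1025/28
Var(X) = 1025/28 − (15/4)² = 2525/112

2525/112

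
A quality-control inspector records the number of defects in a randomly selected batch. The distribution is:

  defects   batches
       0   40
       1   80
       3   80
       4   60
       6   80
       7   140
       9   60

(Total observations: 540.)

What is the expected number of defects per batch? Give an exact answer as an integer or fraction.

Total = 540, so P(defects=0) = 40/540, etc.
E[X] = (2/27)·0 + (4/27)·1 + (4/27)·3 + (1/9)·4 + (4/27)·6 + (7/27)·7 + (1/9)·9
     = 128/27

128/27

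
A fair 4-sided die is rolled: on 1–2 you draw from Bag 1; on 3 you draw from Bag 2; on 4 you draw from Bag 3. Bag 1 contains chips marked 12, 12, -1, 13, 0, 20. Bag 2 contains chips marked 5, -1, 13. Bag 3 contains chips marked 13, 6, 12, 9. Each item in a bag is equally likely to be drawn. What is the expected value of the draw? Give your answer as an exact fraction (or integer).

E[X | Bag 1] = (12 + 12 − 1 + 13 + 0 + 20)/6 = 28/3
E[X | Bag 2] = (5 − 1 + 13)/3 = 17/3
E[X | Bag 3] = (13 + 6 + 12 + 9)/4 = 10
E[X] = (1/2)·28/3 + (1/4)·17/3 + (1/4)·10 = 103/12

103/12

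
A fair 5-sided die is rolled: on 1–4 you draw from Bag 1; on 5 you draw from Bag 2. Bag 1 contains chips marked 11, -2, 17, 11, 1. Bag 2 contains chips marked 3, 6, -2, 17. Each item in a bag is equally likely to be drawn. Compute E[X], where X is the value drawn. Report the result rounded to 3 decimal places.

7.280

E[X | Bag 1] = (11 − 2 + 17 + 11 + 1)/5 = 38/5
E[X | Bag 2] = (3 + 6 − 2 + 17)/4 = 6
E[X] = (4/5)·38/5 + (1/5)·6 = 182/25 ≈ 7.280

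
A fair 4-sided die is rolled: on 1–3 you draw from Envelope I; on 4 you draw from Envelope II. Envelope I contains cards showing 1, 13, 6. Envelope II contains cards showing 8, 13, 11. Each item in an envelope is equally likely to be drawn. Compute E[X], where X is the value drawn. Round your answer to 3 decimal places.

7.667

E[X | Envelope I] = (1 + 13 + 6)/3 = 20/3
E[X | Envelope II] = (8 + 13 + 11)/3 = 32/3
E[X] = (3/4)·20/3 + (1/4)·32/3 = 23/3 ≈ 7.667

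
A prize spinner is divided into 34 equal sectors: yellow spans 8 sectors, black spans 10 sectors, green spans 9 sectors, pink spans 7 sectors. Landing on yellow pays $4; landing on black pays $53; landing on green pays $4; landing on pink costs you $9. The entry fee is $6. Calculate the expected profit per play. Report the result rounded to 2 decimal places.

E[payout] = (8/34)·4 + (10/34)·53 + (9/34)·4 + (7/34)·(-9) = 535/34
Expected profit = 535/34 − 6 = 331/34 ≈ $9.74

$9.74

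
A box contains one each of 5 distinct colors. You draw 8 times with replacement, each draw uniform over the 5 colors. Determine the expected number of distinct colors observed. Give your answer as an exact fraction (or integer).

325089/78125

Let Xⱼ=1 if type j appears at least once. P(Xⱼ=1) = 1 − ((5−1)/5)^8 = 325089/390625.
E[#distinct] = 5·325089/390625 = 325089/78125.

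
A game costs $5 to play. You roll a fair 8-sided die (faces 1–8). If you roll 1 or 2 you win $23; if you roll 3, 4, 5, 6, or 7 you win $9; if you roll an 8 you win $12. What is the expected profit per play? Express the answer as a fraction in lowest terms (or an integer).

E[payout] = (5/8)·9 + (1/8)·12 + (1/4)·23 = 103/8
Expected profit = 103/8 − 5 = 63/8

63/8 dollars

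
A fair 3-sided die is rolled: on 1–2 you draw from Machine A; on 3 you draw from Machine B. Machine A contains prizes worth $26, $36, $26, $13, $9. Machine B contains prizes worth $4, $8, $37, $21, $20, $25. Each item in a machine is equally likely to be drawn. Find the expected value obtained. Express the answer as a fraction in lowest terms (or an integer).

379/18 dollars

E[X | Machine A] = (26 + 36 + 26 + 13 + 9)/5 = 22
E[X | Machine B] = (4 + 8 + 37 + 21 + 20 + 25)/6 = 115/6
E[X] = (2/3)·22 + (1/3)·115/6 = 379/18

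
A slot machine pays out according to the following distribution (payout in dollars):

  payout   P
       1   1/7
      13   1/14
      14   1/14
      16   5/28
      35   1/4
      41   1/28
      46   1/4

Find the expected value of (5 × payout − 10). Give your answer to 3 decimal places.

E[5x-10] = (1/7)·(-5) + (1/14)·55 + (1/14)·60 + (5/28)·70 + (1/4)·165 + (1/28)·195 + (1/4)·220
     = 1725/14 ≈ 123.214

123.214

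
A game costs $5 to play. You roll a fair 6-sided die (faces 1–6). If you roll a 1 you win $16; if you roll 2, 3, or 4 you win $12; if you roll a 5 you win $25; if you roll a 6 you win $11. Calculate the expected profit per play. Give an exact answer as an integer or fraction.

29/3 dollars

E[payout] = (1/6)·11 + (1/2)·12 + (1/6)·16 + (1/6)·25 = 44/3
Expected profit = 44/3 − 5 = 29/3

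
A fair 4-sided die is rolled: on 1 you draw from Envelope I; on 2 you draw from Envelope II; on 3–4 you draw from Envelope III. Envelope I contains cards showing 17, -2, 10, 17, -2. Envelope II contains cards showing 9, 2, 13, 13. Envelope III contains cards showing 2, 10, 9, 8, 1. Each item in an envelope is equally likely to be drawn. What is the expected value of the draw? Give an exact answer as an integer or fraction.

117/16

E[X | Envelope I] = (17 − 2 + 10 + 17 − 2)/5 = 8
E[X | Envelope II] = (9 + 2 + 13 + 13)/4 = 37/4
E[X | Envelope III] = (2 + 10 + 9 + 8 + 1)/5 = 6
E[X] = (1/4)·8 + (1/4)·37/4 + (1/2)·6 = 117/16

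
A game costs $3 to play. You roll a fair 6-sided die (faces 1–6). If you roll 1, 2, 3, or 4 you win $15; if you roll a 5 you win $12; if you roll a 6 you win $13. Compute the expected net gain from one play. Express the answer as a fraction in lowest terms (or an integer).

67/6 dollars

E[payout] = (1/6)·12 + (1/6)·13 + (2/3)·15 = 85/6
Expected profit = 85/6 − 3 = 67/6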